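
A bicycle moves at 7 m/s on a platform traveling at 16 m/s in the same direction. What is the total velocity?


Given: object velocity = 7 m/s, platform velocity = 16 m/s (same direction)
Using classical velocity addition: v_total = v_object + v_platform
v_total = 7 + 16
v_total = 23 m/s

23 m/s


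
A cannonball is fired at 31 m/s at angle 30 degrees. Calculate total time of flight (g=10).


Given: v0 = 31 m/s, theta = 30 deg, g = 10 m/s^2
sin(30) = 1/2
Using T = 2*v0*sin(theta) / g
T = 2*31*1/2 / 10
T = 31 / 10
T = 31/10 s

31/10 s


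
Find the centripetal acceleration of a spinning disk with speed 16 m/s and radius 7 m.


Given: v = 16 m/s, r = 7 m
Using a_c = v^2 / r
a_c = 16^2 / 7
a_c = 256 / 7
a_c = 256/7 m/s^2

256/7 m/s^2


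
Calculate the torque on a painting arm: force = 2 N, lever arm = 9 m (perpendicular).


Given: F = 2 N, r = 9 m, angle = 90 deg (perpendicular)
Using tau = F * r * sin(90)
sin(90) = 1
tau = 2 * 9 * 1
tau = 18 Nm

18 Nm


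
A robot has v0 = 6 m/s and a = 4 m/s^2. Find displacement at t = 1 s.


Given: v0 = 6 m/s, a = 4 m/s^2, t = 1 s
Using s = v0*t + (1/2)*a*t^2
s = 6*1 + (1/2)*4*1^2
s = 6 + (1/2)*4
s = 6 + 2
s = 8

8 m


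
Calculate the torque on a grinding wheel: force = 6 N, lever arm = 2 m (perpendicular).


Given: F = 6 N, r = 2 m, angle = 90 deg (perpendicular)
Using tau = F * r * sin(90)
sin(90) = 1
tau = 6 * 2 * 1
tau = 12 Nm

12 Nm


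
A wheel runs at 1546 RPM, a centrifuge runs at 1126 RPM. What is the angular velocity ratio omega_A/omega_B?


Given: RPM_A = 1546, RPM_B = 1126
omega = 2*pi*RPM/60, so omega_A/omega_B = RPM_A / RPM_B
omega_A/omega_B = 1546 / 1126
omega_A/omega_B = 773/563

773/563


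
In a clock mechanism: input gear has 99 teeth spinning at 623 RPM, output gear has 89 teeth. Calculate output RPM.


Given: N1 = 99 teeth, w1 = 623 RPM, N2 = 89 teeth
Using N1*w1 = N2*w2
w2 = N1*w1 / N2
w2 = 99*623 / 89
w2 = 61677 / 89
w2 = 693 RPM

693 RPM


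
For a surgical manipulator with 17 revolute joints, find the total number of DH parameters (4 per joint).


Given: 17 joints, 4 DH parameters per joint (d, theta, a, alpha)
Total DH parameters = number_of_joints * 4
Total = 17 * 4
Total = 68

68


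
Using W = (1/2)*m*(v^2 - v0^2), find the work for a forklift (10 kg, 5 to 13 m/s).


Given: m = 10 kg, v0 = 5 m/s, v = 13 m/s
Using W = (1/2)*m*(v^2 - v0^2)
v^2 = 13^2 = 169
v0^2 = 5^2 = 25
v^2 - v0^2 = 169 - 25 = 144
W = (1/2)*10*144 = 720 J

720 J


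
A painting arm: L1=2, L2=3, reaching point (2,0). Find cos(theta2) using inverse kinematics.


Given: L1 = 2, L2 = 3, target (x, y) = (2, 0)
Using cos(theta2) = (x^2 + y^2 - L1^2 - L2^2) / (2*L1*L2)
x^2 + y^2 = 2^2 + 0 = 4
L1^2 + L2^2 = 4 + 9 = 13
Numerator = 4 - 13 = -9
Denominator = 2*2*3 = 12
cos(theta2) = -9/12 = -3/4

-3/4


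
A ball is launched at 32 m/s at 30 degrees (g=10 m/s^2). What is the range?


Given: v0 = 32 m/s, theta = 30 deg, g = 10 m/s^2
sin(2*30) = sin(60) = sqrt(3)/2
Using R = v0^2 * sin(2*theta) / g
R = 32^2 * (sqrt(3)/2) / 10
R = 1024 * sqrt(3) / 20
R = 256/5*sqrt(3) m

256/5*sqrt(3) m


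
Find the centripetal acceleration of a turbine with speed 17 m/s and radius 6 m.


Given: v = 17 m/s, r = 6 m
Using a_c = v^2 / r
a_c = 17^2 / 6
a_c = 289 / 6
a_c = 289/6 m/s^2

289/6 m/s^2


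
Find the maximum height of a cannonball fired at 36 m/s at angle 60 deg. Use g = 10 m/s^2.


Given: v0 = 36 m/s, theta = 60 deg, g = 10 m/s^2
sin^2(60) = 3/4
Using H = v0^2 * sin^2(theta) / (2*g)
H = 36^2 * 3/4 / (2*10)
H = 1296 * 3/4 / 20
H = 972 / 20
H = 243/5 m

243/5 m


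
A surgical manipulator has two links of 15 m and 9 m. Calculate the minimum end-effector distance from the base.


Given: L1 = 15 m, L2 = 9 m
For a 2-link planar arm, min reach = |L1 - L2| (second link folded back)
Min reach = |15 - 9|
Min reach = 6 m

6 m


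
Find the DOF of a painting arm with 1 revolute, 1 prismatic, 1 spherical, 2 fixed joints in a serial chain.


Given: serial robot with 1 revolute, 1 prismatic, 1 spherical, 2 fixed joints
DOF contribution per joint type: revolute=1, prismatic=1, spherical=3, fixed=0
DOF = 1*1 + 1*1 + 1*3 + 2*0
DOF = 5

5


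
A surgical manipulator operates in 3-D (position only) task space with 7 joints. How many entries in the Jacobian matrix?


Given: task space dimension = 3, joints = 7
Jacobian is a 3 x 7 matrix
Total entries = rows * columns
Total = 3 * 7
Total = 21

21


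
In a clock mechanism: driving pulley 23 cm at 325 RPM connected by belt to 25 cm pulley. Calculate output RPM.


Given: D1 = 23 cm, w1 = 325 RPM, D2 = 25 cm
Using D1*w1 = D2*w2
w2 = D1*w1 / D2
w2 = 23*325 / 25
w2 = 7475 / 25
w2 = 299 RPM

299 RPM


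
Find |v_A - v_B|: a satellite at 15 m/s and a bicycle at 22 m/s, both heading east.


Given: v_A = 15 m/s east, v_B = 22 m/s east
Both move in the same direction; relative speed = |v_A - v_B|
|15 - 22| = |-7|
= 7 m/s

7 m/s


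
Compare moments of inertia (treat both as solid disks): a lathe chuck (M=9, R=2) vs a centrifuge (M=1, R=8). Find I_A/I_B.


Given: M1=9 kg, R1=2 m, M2=1 kg, R2=8 m
For a disk: I = (1/2)*M*R^2, so I_A/I_B = (M1*R1^2)/(M2*R2^2)
M1*R1^2 = 9*4 = 36
M2*R2^2 = 1*64 = 64
I_A/I_B = 36/64 = 9/16

9/16


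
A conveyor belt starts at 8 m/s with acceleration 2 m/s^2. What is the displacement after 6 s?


Given: v0 = 8 m/s, a = 2 m/s^2, t = 6 s
Using s = v0*t + (1/2)*a*t^2
s = 8*6 + (1/2)*2*6^2
s = 48 + (1/2)*72
s = 48 + 36
s = 84

84 m


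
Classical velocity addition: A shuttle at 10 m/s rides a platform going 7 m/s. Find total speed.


Given: object velocity = 10 m/s, platform velocity = 7 m/s (same direction)
Using classical velocity addition: v_total = v_object + v_platform
v_total = 10 + 7
v_total = 17 m/s

17 m/s


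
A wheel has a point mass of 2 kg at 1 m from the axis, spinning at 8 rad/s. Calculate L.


Given: m = 2 kg, r = 1 m, omega = 8 rad/s
For a point mass: I = m*r^2
I = 2*1^2 = 2*1 = 2
L = I*omega = 2*8
L = 16 kg*m^2/s

16 kg*m^2/s


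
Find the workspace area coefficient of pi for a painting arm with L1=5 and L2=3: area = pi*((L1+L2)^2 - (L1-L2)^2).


Given: L1 = 5, L2 = 3
(L1+L2)^2 = (8)^2 = 64
(L1-L2)^2 = (2)^2 = 4
Difference = 64 - 4 = 60
This equals 4*L1*L2 = 4*5*3 = 60
Workspace area = 60*pi

60


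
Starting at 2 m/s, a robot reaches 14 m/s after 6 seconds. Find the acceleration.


Given: initial velocity v0 = 2 m/s, final velocity v = 14 m/s, time t = 6 s
Using a = (v - v0) / t
a = (14 - 2) / 6
a = 12 / 6
a = 2 m/s^2

2 m/s^2


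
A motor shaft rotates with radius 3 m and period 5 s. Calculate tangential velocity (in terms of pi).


Given: radius r = 3 m, period T = 5 s
Using v = 2*pi*r / T
v = 2*pi*3 / 5
v = 6*pi / 5
v = 6/5*pi m/s

6/5*pi m/s


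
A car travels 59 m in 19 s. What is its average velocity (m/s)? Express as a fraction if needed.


Given: distance d = 59 m, time t = 19 s
Using v = d / t
v = 59 / 19
v = 59/19 m/s

59/19 m/s


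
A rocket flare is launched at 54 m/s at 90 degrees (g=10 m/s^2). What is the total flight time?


Given: v0 = 54 m/s, theta = 90 deg, g = 10 m/s^2
sin(90) = 1
Using T = 2*v0*sin(theta) / g
T = 2*54*1 / 10
T = 108 / 10
T = 54/5 s

54/5 s


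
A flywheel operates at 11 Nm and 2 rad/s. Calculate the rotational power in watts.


Given: tau = 11 Nm, omega = 2 rad/s
Using P = tau * omega
P = 11 * 2
P = 22 W

22 W


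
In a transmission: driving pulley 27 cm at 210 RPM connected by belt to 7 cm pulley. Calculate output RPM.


Given: D1 = 27 cm, w1 = 210 RPM, D2 = 7 cm
Using D1*w1 = D2*w2
w2 = D1*w1 / D2
w2 = 27*210 / 7
w2 = 5670 / 7
w2 = 810 RPM

810 RPM


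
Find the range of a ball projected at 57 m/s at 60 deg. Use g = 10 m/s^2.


Given: v0 = 57 m/s, theta = 60 deg, g = 10 m/s^2
sin(2*60) = sin(120) = sqrt(3)/2
Using R = v0^2 * sin(2*theta) / g
R = 57^2 * (sqrt(3)/2) / 10
R = 3249 * sqrt(3) / 20
R = 3249/20*sqrt(3) m

3249/20*sqrt(3) m


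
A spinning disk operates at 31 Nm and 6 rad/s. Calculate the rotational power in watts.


Given: tau = 31 Nm, omega = 6 rad/s
Using P = tau * omega
P = 31 * 6
P = 186 W

186 W


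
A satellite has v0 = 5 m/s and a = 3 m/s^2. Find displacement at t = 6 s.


Given: v0 = 5 m/s, a = 3 m/s^2, t = 6 s
Using s = v0*t + (1/2)*a*t^2
s = 5*6 + (1/2)*3*6^2
s = 30 + (1/2)*108
s = 30 + 54
s = 84

84 m


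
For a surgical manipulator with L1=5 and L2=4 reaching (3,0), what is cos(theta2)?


Given: L1 = 5, L2 = 4, target (x, y) = (3, 0)
Using cos(theta2) = (x^2 + y^2 - L1^2 - L2^2) / (2*L1*L2)
x^2 + y^2 = 3^2 + 0 = 9
L1^2 + L2^2 = 25 + 16 = 41
Numerator = 9 - 41 = -32
Denominator = 2*5*4 = 40
cos(theta2) = -32/40 = -4/5

-4/5


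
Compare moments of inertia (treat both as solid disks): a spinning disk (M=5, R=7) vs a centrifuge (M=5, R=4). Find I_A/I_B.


Given: M1=5 kg, R1=7 m, M2=5 kg, R2=4 m
For a disk: I = (1/2)*M*R^2, so I_A/I_B = (M1*R1^2)/(M2*R2^2)
M1*R1^2 = 5*49 = 245
M2*R2^2 = 5*16 = 80
I_A/I_B = 245/80 = 49/16

49/16


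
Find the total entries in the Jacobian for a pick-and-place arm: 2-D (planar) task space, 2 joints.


Given: task space dimension = 2, joints = 2
Jacobian is a 2 x 2 matrix
Total entries = rows * columns
Total = 2 * 2
Total = 4

4


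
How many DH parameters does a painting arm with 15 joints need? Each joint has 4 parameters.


Given: 15 joints, 4 DH parameters per joint (d, theta, a, alpha)
Total DH parameters = number_of_joints * 4
Total = 15 * 4
Total = 60

60


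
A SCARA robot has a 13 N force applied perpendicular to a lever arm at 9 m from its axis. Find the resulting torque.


Given: F = 13 N, r = 9 m, angle = 90 deg (perpendicular)
Using tau = F * r * sin(90)
sin(90) = 1
tau = 13 * 9 * 1
tau = 117 Nm

117 Nm


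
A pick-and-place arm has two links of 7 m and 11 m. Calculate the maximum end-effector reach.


Given: L1 = 7 m, L2 = 11 m
For a 2-link planar arm, max reach = L1 + L2 (fully extended)
Max reach = 7 + 11
Max reach = 18 m

18 m


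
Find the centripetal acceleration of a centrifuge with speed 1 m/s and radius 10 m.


Given: v = 1 m/s, r = 10 m
Using a_c = v^2 / r
a_c = 1^2 / 10
a_c = 1 / 10
a_c = 1/10 m/s^2

1/10 m/s^2


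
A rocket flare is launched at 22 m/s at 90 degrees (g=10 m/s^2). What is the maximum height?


Given: v0 = 22 m/s, theta = 90 deg, g = 10 m/s^2
sin^2(90) = 1
Using H = v0^2 * sin^2(theta) / (2*g)
H = 22^2 * 1 / (2*10)
H = 484 * 1 / 20
H = 484 / 20
H = 121/5 m

121/5 m


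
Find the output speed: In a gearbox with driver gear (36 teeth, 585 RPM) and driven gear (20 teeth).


Given: N1 = 36 teeth, w1 = 585 RPM, N2 = 20 teeth
Using N1*w1 = N2*w2
w2 = N1*w1 / N2
w2 = 36*585 / 20
w2 = 21060 / 20
w2 = 1053 RPM

1053 RPM


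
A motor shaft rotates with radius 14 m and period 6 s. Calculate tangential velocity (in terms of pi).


Given: radius r = 14 m, period T = 6 s
Using v = 2*pi*r / T
v = 2*pi*14 / 6
v = 28*pi / 6
v = 14/3*pi m/s

14/3*pi m/s


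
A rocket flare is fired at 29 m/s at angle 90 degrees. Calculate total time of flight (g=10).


Given: v0 = 29 m/s, theta = 90 deg, g = 10 m/s^2
sin(90) = 1
Using T = 2*v0*sin(theta) / g
T = 2*29*1 / 10
T = 58 / 10
T = 29/5 s

29/5 s


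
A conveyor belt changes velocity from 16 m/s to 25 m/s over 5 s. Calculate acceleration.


Given: initial velocity v0 = 16 m/s, final velocity v = 25 m/s, time t = 5 s
Using a = (v - v0) / t
a = (25 - 16) / 5
a = 9 / 5
a = 9/5 m/s^2

9/5 m/s^2


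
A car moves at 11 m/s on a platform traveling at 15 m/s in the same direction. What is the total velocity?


Given: object velocity = 11 m/s, platform velocity = 15 m/s (same direction)
Using classical velocity addition: v_total = v_object + v_platform
v_total = 11 + 15
v_total = 26 m/s

26 m/s


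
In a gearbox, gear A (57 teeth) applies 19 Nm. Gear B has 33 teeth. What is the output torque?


Given: N1 = 57, N2 = 33, T1 = 19 Nm
Using T2/T1 = N2/N1
T2 = T1 * N2 / N1
T2 = 19 * 33 / 57
T2 = 627 / 57
T2 = 11 Nm

11 Nm


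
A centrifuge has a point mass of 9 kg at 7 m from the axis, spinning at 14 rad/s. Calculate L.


Given: m = 9 kg, r = 7 m, omega = 14 rad/s
For a point mass: I = m*r^2
I = 9*7^2 = 9*49 = 441
L = I*omega = 441*14
L = 6174 kg*m^2/s

6174 kg*m^2/s


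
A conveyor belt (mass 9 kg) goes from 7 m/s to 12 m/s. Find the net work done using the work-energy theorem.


Given: m = 9 kg, v0 = 7 m/s, v = 12 m/s
Using W = (1/2)*m*(v^2 - v0^2)
v^2 = 12^2 = 144
v0^2 = 7^2 = 49
v^2 - v0^2 = 144 - 49 = 95
W = (1/2)*9*95 = 855/2 J

855/2 J


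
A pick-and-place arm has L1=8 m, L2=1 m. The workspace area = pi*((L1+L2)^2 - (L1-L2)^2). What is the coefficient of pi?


Given: L1 = 8, L2 = 1
(L1+L2)^2 = (9)^2 = 81
(L1-L2)^2 = (7)^2 = 49
Difference = 81 - 49 = 32
This equals 4*L1*L2 = 4*8*1 = 32
Workspace area = 32*pi

32


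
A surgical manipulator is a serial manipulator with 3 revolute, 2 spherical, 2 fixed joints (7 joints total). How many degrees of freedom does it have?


Given: serial robot with 3 revolute, 2 spherical, 2 fixed joints
DOF contribution per joint type: revolute=1, prismatic=1, spherical=3, fixed=0
DOF = 3*1 + 2*3 + 2*0
DOF = 9

9


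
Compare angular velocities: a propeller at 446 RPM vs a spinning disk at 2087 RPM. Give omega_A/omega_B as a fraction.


Given: RPM_A = 446, RPM_B = 2087
omega = 2*pi*RPM/60, so omega_A/omega_B = RPM_A / RPM_B
omega_A/omega_B = 446 / 2087
omega_A/omega_B = 446/2087

446/2087


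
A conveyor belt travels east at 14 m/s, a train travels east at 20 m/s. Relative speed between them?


Given: v_A = 14 m/s east, v_B = 20 m/s east
Both move in the same direction; relative speed = |v_A - v_B|
|14 - 20| = |-6|
= 6 m/s

6 m/s


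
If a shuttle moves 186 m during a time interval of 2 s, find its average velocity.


Given: distance d = 186 m, time t = 2 s
Using v = d / t
v = 186 / 2
v = 93 m/s

93 m/s


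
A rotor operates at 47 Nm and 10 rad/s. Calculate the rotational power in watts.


Given: tau = 47 Nm, omega = 10 rad/s
Using P = tau * omega
P = 47 * 10
P = 470 W

470 W


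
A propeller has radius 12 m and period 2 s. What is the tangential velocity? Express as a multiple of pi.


Given: radius r = 12 m, period T = 2 s
Using v = 2*pi*r / T
v = 2*pi*12 / 2
v = 24*pi / 2
v = 12*pi m/s

12*pi m/s


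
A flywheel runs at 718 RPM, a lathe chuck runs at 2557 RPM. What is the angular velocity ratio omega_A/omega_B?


Given: RPM_A = 718, RPM_B = 2557
omega = 2*pi*RPM/60, so omega_A/omega_B = RPM_A / RPM_B
omega_A/omega_B = 718 / 2557
omega_A/omega_B = 718/2557

718/2557


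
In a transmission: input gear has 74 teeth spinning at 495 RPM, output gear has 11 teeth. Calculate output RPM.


Given: N1 = 74 teeth, w1 = 495 RPM, N2 = 11 teeth
Using N1*w1 = N2*w2
w2 = N1*w1 / N2
w2 = 74*495 / 11
w2 = 36630 / 11
w2 = 3330 RPM

3330 RPM


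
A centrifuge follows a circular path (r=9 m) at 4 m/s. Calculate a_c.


Given: v = 4 m/s, r = 9 m
Using a_c = v^2 / r
a_c = 4^2 / 9
a_c = 16 / 9
a_c = 16/9 m/s^2

16/9 m/s^2


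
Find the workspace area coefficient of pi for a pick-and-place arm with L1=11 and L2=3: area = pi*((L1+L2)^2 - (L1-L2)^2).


Given: L1 = 11, L2 = 3
(L1+L2)^2 = (14)^2 = 196
(L1-L2)^2 = (8)^2 = 64
Difference = 196 - 64 = 132
This equals 4*L1*L2 = 4*11*3 = 132
Workspace area = 132*pi

132


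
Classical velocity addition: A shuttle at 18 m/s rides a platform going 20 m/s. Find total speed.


Given: object velocity = 18 m/s, platform velocity = 20 m/s (same direction)
Using classical velocity addition: v_total = v_object + v_platform
v_total = 18 + 20
v_total = 38 m/s

38 m/s


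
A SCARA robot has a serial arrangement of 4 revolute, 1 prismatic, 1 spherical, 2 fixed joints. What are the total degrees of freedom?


Given: serial robot with 4 revolute, 1 prismatic, 1 spherical, 2 fixed joints
DOF contribution per joint type: revolute=1, prismatic=1, spherical=3, fixed=0
DOF = 4*1 + 1*1 + 1*3 + 2*0
DOF = 8

8


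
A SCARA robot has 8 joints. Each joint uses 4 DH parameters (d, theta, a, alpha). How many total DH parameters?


Given: 8 joints, 4 DH parameters per joint (d, theta, a, alpha)
Total DH parameters = number_of_joints * 4
Total = 8 * 4
Total = 32

32


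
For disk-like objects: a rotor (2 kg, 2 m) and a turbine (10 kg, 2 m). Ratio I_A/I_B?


Given: M1=2 kg, R1=2 m, M2=10 kg, R2=2 m
For a disk: I = (1/2)*M*R^2, so I_A/I_B = (M1*R1^2)/(M2*R2^2)
M1*R1^2 = 2*4 = 8
M2*R2^2 = 10*4 = 40
I_A/I_B = 8/40 = 1/5

1/5


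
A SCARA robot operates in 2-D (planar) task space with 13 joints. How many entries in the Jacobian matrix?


Given: task space dimension = 2, joints = 13
Jacobian is a 2 x 13 matrix
Total entries = rows * columns
Total = 2 * 13
Total = 26

26


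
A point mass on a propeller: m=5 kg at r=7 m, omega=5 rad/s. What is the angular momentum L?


Given: m = 5 kg, r = 7 m, omega = 5 rad/s
For a point mass: I = m*r^2
I = 5*7^2 = 5*49 = 245
L = I*omega = 245*5
L = 1225 kg*m^2/s

1225 kg*m^2/s


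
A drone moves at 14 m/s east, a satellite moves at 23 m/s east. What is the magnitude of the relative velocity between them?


Given: v_A = 14 m/s east, v_B = 23 m/s east
Both move in the same direction; relative speed = |v_A - v_B|
|14 - 23| = |-9|
= 9 m/s

9 m/s


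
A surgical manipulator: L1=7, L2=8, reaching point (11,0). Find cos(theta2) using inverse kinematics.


Given: L1 = 7, L2 = 8, target (x, y) = (11, 0)
Using cos(theta2) = (x^2 + y^2 - L1^2 - L2^2) / (2*L1*L2)
x^2 + y^2 = 11^2 + 0 = 121
L1^2 + L2^2 = 49 + 64 = 113
Numerator = 121 - 113 = 8
Denominator = 2*7*8 = 112
cos(theta2) = 8/112 = 1/14

1/14


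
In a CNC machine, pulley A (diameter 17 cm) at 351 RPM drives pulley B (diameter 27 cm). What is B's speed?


Given: D1 = 17 cm, w1 = 351 RPM, D2 = 27 cm
Using D1*w1 = D2*w2
w2 = D1*w1 / D2
w2 = 17*351 / 27
w2 = 5967 / 27
w2 = 221 RPM

221 RPM


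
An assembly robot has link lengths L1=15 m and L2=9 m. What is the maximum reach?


Given: L1 = 15 m, L2 = 9 m
For a 2-link planar arm, max reach = L1 + L2 (fully extended)
Max reach = 15 + 9
Max reach = 24 m

24 m


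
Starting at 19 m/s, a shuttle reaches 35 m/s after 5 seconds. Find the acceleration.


Given: initial velocity v0 = 19 m/s, final velocity v = 35 m/s, time t = 5 s
Using a = (v - v0) / t
a = (35 - 19) / 5
a = 16 / 5
a = 16/5 m/s^2

16/5 m/s^2


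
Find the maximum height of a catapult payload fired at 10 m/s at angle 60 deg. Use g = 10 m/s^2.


Given: v0 = 10 m/s, theta = 60 deg, g = 10 m/s^2
sin^2(60) = 3/4
Using H = v0^2 * sin^2(theta) / (2*g)
H = 10^2 * 3/4 / (2*10)
H = 100 * 3/4 / 20
H = 75 / 20
H = 15/4 m

15/4 m


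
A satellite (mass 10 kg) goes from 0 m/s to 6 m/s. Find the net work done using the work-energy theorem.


Given: m = 10 kg, v0 = 0 m/s, v = 6 m/s
Using W = (1/2)*m*(v^2 - v0^2)
v^2 = 6^2 = 36
v0^2 = 0^2 = 0
v^2 - v0^2 = 36 - 0 = 36
W = (1/2)*10*36 = 180 J

180 J


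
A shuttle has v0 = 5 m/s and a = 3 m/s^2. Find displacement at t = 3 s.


Given: v0 = 5 m/s, a = 3 m/s^2, t = 3 s
Using s = v0*t + (1/2)*a*t^2
s = 5*3 + (1/2)*3*3^2
s = 15 + (1/2)*27
s = 15 + 27/2
s = 57/2

57/2 m


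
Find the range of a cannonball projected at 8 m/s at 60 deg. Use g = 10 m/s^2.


Given: v0 = 8 m/s, theta = 60 deg, g = 10 m/s^2
sin(2*60) = sin(120) = sqrt(3)/2
Using R = v0^2 * sin(2*theta) / g
R = 8^2 * (sqrt(3)/2) / 10
R = 64 * sqrt(3) / 20
R = 16/5*sqrt(3) m

16/5*sqrt(3) m


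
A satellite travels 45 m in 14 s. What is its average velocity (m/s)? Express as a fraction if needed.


Given: distance d = 45 m, time t = 14 s
Using v = d / t
v = 45 / 14
v = 45/14 m/s

45/14 m/s


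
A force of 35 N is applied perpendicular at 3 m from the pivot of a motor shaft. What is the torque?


Given: F = 35 N, r = 3 m, angle = 90 deg (perpendicular)
Using tau = F * r * sin(90)
sin(90) = 1
tau = 35 * 3 * 1
tau = 105 Nm

105 Nm


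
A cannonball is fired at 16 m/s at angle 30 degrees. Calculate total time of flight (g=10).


Given: v0 = 16 m/s, theta = 30 deg, g = 10 m/s^2
sin(30) = 1/2
Using T = 2*v0*sin(theta) / g
T = 2*16*1/2 / 10
T = 16 / 10
T = 8/5 s

8/5 s


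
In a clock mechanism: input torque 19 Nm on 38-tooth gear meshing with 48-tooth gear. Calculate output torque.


Given: N1 = 38, N2 = 48, T1 = 19 Nm
Using T2/T1 = N2/N1
T2 = T1 * N2 / N1
T2 = 19 * 48 / 38
T2 = 912 / 38
T2 = 24 Nm

24 Nm


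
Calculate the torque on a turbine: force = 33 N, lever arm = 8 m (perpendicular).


Given: F = 33 N, r = 8 m, angle = 90 deg (perpendicular)
Using tau = F * r * sin(90)
sin(90) = 1
tau = 33 * 8 * 1
tau = 264 Nm

264 Nm


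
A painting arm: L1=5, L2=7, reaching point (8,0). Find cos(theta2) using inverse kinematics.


Given: L1 = 5, L2 = 7, target (x, y) = (8, 0)
Using cos(theta2) = (x^2 + y^2 - L1^2 - L2^2) / (2*L1*L2)
x^2 + y^2 = 8^2 + 0 = 64
L1^2 + L2^2 = 25 + 49 = 74
Numerator = 64 - 74 = -10
Denominator = 2*5*7 = 70
cos(theta2) = -10/70 = -1/7

-1/7


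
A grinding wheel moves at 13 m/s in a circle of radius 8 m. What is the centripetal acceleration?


Given: v = 13 m/s, r = 8 m
Using a_c = v^2 / r
a_c = 13^2 / 8
a_c = 169 / 8
a_c = 169/8 m/s^2

169/8 m/s^2


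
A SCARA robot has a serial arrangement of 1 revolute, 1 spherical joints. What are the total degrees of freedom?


Given: serial robot with 1 revolute, 1 spherical joints
DOF contribution per joint type: revolute=1, prismatic=1, spherical=3, fixed=0
DOF = 1*1 + 1*3
DOF = 4

4


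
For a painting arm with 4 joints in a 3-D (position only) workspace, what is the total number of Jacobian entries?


Given: task space dimension = 3, joints = 4
Jacobian is a 3 x 4 matrix
Total entries = rows * columns
Total = 3 * 4
Total = 12

12


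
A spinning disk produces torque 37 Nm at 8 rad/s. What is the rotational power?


Given: tau = 37 Nm, omega = 8 rad/s
Using P = tau * omega
P = 37 * 8
P = 296 W

296 W


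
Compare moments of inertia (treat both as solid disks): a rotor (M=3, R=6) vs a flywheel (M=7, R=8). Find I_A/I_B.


Given: M1=3 kg, R1=6 m, M2=7 kg, R2=8 m
For a disk: I = (1/2)*M*R^2, so I_A/I_B = (M1*R1^2)/(M2*R2^2)
M1*R1^2 = 3*36 = 108
M2*R2^2 = 7*64 = 448
I_A/I_B = 108/448 = 27/112

27/112


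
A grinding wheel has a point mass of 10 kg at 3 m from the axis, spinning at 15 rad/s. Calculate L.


Given: m = 10 kg, r = 3 m, omega = 15 rad/s
For a point mass: I = m*r^2
I = 10*3^2 = 10*9 = 90
L = I*omega = 90*15
L = 1350 kg*m^2/s

1350 kg*m^2/s


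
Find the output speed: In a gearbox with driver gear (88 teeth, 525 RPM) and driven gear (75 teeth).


Given: N1 = 88 teeth, w1 = 525 RPM, N2 = 75 teeth
Using N1*w1 = N2*w2
w2 = N1*w1 / N2
w2 = 88*525 / 75
w2 = 46200 / 75
w2 = 616 RPM

616 RPM


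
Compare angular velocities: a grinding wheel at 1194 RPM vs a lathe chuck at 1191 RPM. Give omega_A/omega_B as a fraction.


Given: RPM_A = 1194, RPM_B = 1191
omega = 2*pi*RPM/60, so omega_A/omega_B = RPM_A / RPM_B
omega_A/omega_B = 1194 / 1191
omega_A/omega_B = 398/397

398/397


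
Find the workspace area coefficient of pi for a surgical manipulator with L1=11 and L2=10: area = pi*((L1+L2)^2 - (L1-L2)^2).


Given: L1 = 11, L2 = 10
(L1+L2)^2 = (21)^2 = 441
(L1-L2)^2 = (1)^2 = 1
Difference = 441 - 1 = 440
This equals 4*L1*L2 = 4*11*10 = 440
Workspace area = 440*pi

440


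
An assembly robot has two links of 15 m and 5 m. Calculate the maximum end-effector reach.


Given: L1 = 15 m, L2 = 5 m
For a 2-link planar arm, max reach = L1 + L2 (fully extended)
Max reach = 15 + 5
Max reach = 20 m

20 m


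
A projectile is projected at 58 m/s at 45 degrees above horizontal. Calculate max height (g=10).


Given: v0 = 58 m/s, theta = 45 deg, g = 10 m/s^2
sin^2(45) = 1/2
Using H = v0^2 * sin^2(theta) / (2*g)
H = 58^2 * 1/2 / (2*10)
H = 3364 * 1/2 / 20
H = 1682 / 20
H = 841/10 m

841/10 m


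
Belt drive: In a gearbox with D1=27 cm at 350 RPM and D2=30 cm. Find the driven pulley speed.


Given: D1 = 27 cm, w1 = 350 RPM, D2 = 30 cm
Using D1*w1 = D2*w2
w2 = D1*w1 / D2
w2 = 27*350 / 30
w2 = 9450 / 30
w2 = 315 RPM

315 RPM


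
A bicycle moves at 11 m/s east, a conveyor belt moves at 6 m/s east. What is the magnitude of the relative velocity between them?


Given: v_A = 11 m/s east, v_B = 6 m/s east
Both move in the same direction; relative speed = |v_A - v_B|
|11 - 6| = |5|
= 5 m/s

5 m/s


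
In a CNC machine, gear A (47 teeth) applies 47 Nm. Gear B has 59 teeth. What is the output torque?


Given: N1 = 47, N2 = 59, T1 = 47 Nm
Using T2/T1 = N2/N1
T2 = T1 * N2 / N1
T2 = 47 * 59 / 47
T2 = 2773 / 47
T2 = 59 Nm

59 Nm


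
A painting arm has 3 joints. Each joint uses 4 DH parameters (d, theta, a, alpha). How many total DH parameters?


Given: 3 joints, 4 DH parameters per joint (d, theta, a, alpha)
Total DH parameters = number_of_joints * 4
Total = 3 * 4
Total = 12

12


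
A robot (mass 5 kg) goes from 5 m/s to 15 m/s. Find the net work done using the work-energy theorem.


Given: m = 5 kg, v0 = 5 m/s, v = 15 m/s
Using W = (1/2)*m*(v^2 - v0^2)
v^2 = 15^2 = 225
v0^2 = 5^2 = 25
v^2 - v0^2 = 225 - 25 = 200
W = (1/2)*5*200 = 500 J

500 J


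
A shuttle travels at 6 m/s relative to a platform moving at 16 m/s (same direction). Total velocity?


Given: object velocity = 6 m/s, platform velocity = 16 m/s (same direction)
Using classical velocity addition: v_total = v_object + v_platform
v_total = 6 + 16
v_total = 22 m/s

22 m/s


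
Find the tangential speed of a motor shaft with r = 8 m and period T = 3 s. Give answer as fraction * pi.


Given: radius r = 8 m, period T = 3 s
Using v = 2*pi*r / T
v = 2*pi*8 / 3
v = 16*pi / 3
v = 16/3*pi m/s

16/3*pi m/s


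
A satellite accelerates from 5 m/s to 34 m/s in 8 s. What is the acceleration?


Given: initial velocity v0 = 5 m/s, final velocity v = 34 m/s, time t = 8 s
Using a = (v - v0) / t
a = (34 - 5) / 8
a = 29 / 8
a = 29/8 m/s^2

29/8 m/s^2


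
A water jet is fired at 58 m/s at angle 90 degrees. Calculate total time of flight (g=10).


Given: v0 = 58 m/s, theta = 90 deg, g = 10 m/s^2
sin(90) = 1
Using T = 2*v0*sin(theta) / g
T = 2*58*1 / 10
T = 116 / 10
T = 58/5 s

58/5 s


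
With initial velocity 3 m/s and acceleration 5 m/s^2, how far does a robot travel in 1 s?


Given: v0 = 3 m/s, a = 5 m/s^2, t = 1 s
Using s = v0*t + (1/2)*a*t^2
s = 3*1 + (1/2)*5*1^2
s = 3 + (1/2)*5
s = 3 + 5/2
s = 11/2

11/2 m


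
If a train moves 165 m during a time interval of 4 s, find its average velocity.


Given: distance d = 165 m, time t = 4 s
Using v = d / t
v = 165 / 4
v = 165/4 m/s

165/4 m/s


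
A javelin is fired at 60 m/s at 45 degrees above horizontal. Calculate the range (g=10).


Given: v0 = 60 m/s, theta = 45 deg, g = 10 m/s^2
sin(2*45) = sin(90) = 1
Using R = v0^2 * sin(2*theta) / g
R = 60^2 * 1 / 10
R = 3600 / 10
R = 360 m

360 m


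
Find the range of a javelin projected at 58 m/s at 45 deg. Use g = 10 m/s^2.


Given: v0 = 58 m/s, theta = 45 deg, g = 10 m/s^2
sin(2*45) = sin(90) = 1
Using R = v0^2 * sin(2*theta) / g
R = 58^2 * 1 / 10
R = 3364 / 10
R = 1682/5 m

1682/5 m


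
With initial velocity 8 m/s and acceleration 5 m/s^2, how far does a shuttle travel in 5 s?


Given: v0 = 8 m/s, a = 5 m/s^2, t = 5 s
Using s = v0*t + (1/2)*a*t^2
s = 8*5 + (1/2)*5*5^2
s = 40 + (1/2)*125
s = 40 + 125/2
s = 205/2

205/2 m


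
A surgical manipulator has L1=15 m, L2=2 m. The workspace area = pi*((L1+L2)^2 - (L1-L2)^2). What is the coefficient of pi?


Given: L1 = 15, L2 = 2
(L1+L2)^2 = (17)^2 = 289
(L1-L2)^2 = (13)^2 = 169
Difference = 289 - 169 = 120
This equals 4*L1*L2 = 4*15*2 = 120
Workspace area = 120*pi

120


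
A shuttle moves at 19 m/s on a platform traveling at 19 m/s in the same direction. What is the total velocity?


Given: object velocity = 19 m/s, platform velocity = 19 m/s (same direction)
Using classical velocity addition: v_total = v_object + v_platform
v_total = 19 + 19
v_total = 38 m/s

38 m/s


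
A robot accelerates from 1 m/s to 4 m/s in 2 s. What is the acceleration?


Given: initial velocity v0 = 1 m/s, final velocity v = 4 m/s, time t = 2 s
Using a = (v - v0) / t
a = (4 - 1) / 2
a = 3 / 2
a = 3/2 m/s^2

3/2 m/s^2


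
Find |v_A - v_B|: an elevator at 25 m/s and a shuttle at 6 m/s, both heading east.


Given: v_A = 25 m/s east, v_B = 6 m/s east
Both move in the same direction; relative speed = |v_A - v_B|
|25 - 6| = |19|
= 19 m/s

19 m/s


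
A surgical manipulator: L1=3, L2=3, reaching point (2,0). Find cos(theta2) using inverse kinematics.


Given: L1 = 3, L2 = 3, target (x, y) = (2, 0)
Using cos(theta2) = (x^2 + y^2 - L1^2 - L2^2) / (2*L1*L2)
x^2 + y^2 = 2^2 + 0 = 4
L1^2 + L2^2 = 9 + 9 = 18
Numerator = 4 - 18 = -14
Denominator = 2*3*3 = 18
cos(theta2) = -14/18 = -7/9

-7/9


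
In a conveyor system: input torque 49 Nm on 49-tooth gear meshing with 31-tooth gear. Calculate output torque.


Given: N1 = 49, N2 = 31, T1 = 49 Nm
Using T2/T1 = N2/N1
T2 = T1 * N2 / N1
T2 = 49 * 31 / 49
T2 = 1519 / 49
T2 = 31 Nm

31 Nm


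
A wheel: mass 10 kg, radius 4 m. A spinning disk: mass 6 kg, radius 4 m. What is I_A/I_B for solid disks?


Given: M1=10 kg, R1=4 m, M2=6 kg, R2=4 m
For a disk: I = (1/2)*M*R^2, so I_A/I_B = (M1*R1^2)/(M2*R2^2)
M1*R1^2 = 10*16 = 160
M2*R2^2 = 6*16 = 96
I_A/I_B = 160/96 = 5/3

5/3


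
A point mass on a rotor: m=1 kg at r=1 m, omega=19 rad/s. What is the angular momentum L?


Given: m = 1 kg, r = 1 m, omega = 19 rad/s
For a point mass: I = m*r^2
I = 1*1^2 = 1*1 = 1
L = I*omega = 1*19
L = 19 kg*m^2/s

19 kg*m^2/s


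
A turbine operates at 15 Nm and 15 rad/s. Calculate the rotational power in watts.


Given: tau = 15 Nm, omega = 15 rad/s
Using P = tau * omega
P = 15 * 15
P = 225 W

225 W


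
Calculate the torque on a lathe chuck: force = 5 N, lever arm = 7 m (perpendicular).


Given: F = 5 N, r = 7 m, angle = 90 deg (perpendicular)
Using tau = F * r * sin(90)
sin(90) = 1
tau = 5 * 7 * 1
tau = 35 Nm

35 Nm


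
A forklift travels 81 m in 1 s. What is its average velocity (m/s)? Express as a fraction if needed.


Given: distance d = 81 m, time t = 1 s
Using v = d / t
v = 81 / 1
v = 81 m/s

81 m/s


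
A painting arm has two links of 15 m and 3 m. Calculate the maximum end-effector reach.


Given: L1 = 15 m, L2 = 3 m
For a 2-link planar arm, max reach = L1 + L2 (fully extended)
Max reach = 15 + 3
Max reach = 18 m

18 m


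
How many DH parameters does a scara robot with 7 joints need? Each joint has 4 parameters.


Given: 7 joints, 4 DH parameters per joint (d, theta, a, alpha)
Total DH parameters = number_of_joints * 4
Total = 7 * 4
Total = 28

28


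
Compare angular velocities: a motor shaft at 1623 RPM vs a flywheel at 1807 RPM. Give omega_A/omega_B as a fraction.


Given: RPM_A = 1623, RPM_B = 1807
omega = 2*pi*RPM/60, so omega_A/omega_B = RPM_A / RPM_B
omega_A/omega_B = 1623 / 1807
omega_A/omega_B = 1623/1807

1623/1807


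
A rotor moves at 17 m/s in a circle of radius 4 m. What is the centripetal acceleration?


Given: v = 17 m/s, r = 4 m
Using a_c = v^2 / r
a_c = 17^2 / 4
a_c = 289 / 4
a_c = 289/4 m/s^2

289/4 m/s^2


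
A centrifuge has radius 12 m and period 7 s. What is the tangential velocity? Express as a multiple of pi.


Given: radius r = 12 m, period T = 7 s
Using v = 2*pi*r / T
v = 2*pi*12 / 7
v = 24*pi / 7
v = 24/7*pi m/s

24/7*pi m/s


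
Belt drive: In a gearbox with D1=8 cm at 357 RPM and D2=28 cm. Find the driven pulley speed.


Given: D1 = 8 cm, w1 = 357 RPM, D2 = 28 cm
Using D1*w1 = D2*w2
w2 = D1*w1 / D2
w2 = 8*357 / 28
w2 = 2856 / 28
w2 = 102 RPM

102 RPM


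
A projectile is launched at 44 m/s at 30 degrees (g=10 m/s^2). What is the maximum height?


Given: v0 = 44 m/s, theta = 30 deg, g = 10 m/s^2
sin^2(30) = 1/4
Using H = v0^2 * sin^2(theta) / (2*g)
H = 44^2 * 1/4 / (2*10)
H = 1936 * 1/4 / 20
H = 484 / 20
H = 121/5 m

121/5 m


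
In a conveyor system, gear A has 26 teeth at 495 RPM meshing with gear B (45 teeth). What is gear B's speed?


Given: N1 = 26 teeth, w1 = 495 RPM, N2 = 45 teeth
Using N1*w1 = N2*w2
w2 = N1*w1 / N2
w2 = 26*495 / 45
w2 = 12870 / 45
w2 = 286 RPM

286 RPM


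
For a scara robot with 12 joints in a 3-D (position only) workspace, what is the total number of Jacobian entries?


Given: task space dimension = 3, joints = 12
Jacobian is a 3 x 12 matrix
Total entries = rows * columns
Total = 3 * 12
Total = 36

36


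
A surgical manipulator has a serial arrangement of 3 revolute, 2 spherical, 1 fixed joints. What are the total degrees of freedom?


Given: serial robot with 3 revolute, 2 spherical, 1 fixed joints
DOF contribution per joint type: revolute=1, prismatic=1, spherical=3, fixed=0
DOF = 3*1 + 2*3 + 1*0
DOF = 9

9


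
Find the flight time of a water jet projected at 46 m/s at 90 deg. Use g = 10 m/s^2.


Given: v0 = 46 m/s, theta = 90 deg, g = 10 m/s^2
sin(90) = 1
Using T = 2*v0*sin(theta) / g
T = 2*46*1 / 10
T = 92 / 10
T = 46/5 s

46/5 s


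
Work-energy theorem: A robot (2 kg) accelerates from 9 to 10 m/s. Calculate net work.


Given: m = 2 kg, v0 = 9 m/s, v = 10 m/s
Using W = (1/2)*m*(v^2 - v0^2)
v^2 = 10^2 = 100
v0^2 = 9^2 = 81
v^2 - v0^2 = 100 - 81 = 19
W = (1/2)*2*19 = 19 J

19 J


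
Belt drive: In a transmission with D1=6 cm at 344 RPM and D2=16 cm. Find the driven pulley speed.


Given: D1 = 6 cm, w1 = 344 RPM, D2 = 16 cm
Using D1*w1 = D2*w2
w2 = D1*w1 / D2
w2 = 6*344 / 16
w2 = 2064 / 16
w2 = 129 RPM

129 RPM


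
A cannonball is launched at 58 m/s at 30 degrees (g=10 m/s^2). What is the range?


Given: v0 = 58 m/s, theta = 30 deg, g = 10 m/s^2
sin(2*30) = sin(60) = sqrt(3)/2
Using R = v0^2 * sin(2*theta) / g
R = 58^2 * (sqrt(3)/2) / 10
R = 3364 * sqrt(3) / 20
R = 841/5*sqrt(3) m

841/5*sqrt(3) m


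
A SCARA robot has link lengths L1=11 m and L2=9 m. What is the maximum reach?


Given: L1 = 11 m, L2 = 9 m
For a 2-link planar arm, max reach = L1 + L2 (fully extended)
Max reach = 11 + 9
Max reach = 20 m

20 m


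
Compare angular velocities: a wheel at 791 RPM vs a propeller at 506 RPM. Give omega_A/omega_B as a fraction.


Given: RPM_A = 791, RPM_B = 506
omega = 2*pi*RPM/60, so omega_A/omega_B = RPM_A / RPM_B
omega_A/omega_B = 791 / 506
omega_A/omega_B = 791/506

791/506


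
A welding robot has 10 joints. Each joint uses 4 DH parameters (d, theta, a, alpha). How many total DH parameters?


Given: 10 joints, 4 DH parameters per joint (d, theta, a, alpha)
Total DH parameters = number_of_joints * 4
Total = 10 * 4
Total = 40

40


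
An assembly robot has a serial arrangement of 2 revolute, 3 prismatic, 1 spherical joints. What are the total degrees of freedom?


Given: serial robot with 2 revolute, 3 prismatic, 1 spherical joints
DOF contribution per joint type: revolute=1, prismatic=1, spherical=3, fixed=0
DOF = 2*1 + 3*1 + 1*3
DOF = 8

8


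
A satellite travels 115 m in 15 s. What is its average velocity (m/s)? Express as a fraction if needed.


Given: distance d = 115 m, time t = 15 s
Using v = d / t
v = 115 / 15
v = 23/3 m/s

23/3 m/s


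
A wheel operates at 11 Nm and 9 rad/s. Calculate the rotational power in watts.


Given: tau = 11 Nm, omega = 9 rad/s
Using P = tau * omega
P = 11 * 9
P = 99 W

99 W


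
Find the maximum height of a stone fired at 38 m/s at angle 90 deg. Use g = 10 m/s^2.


Given: v0 = 38 m/s, theta = 90 deg, g = 10 m/s^2
sin^2(90) = 1
Using H = v0^2 * sin^2(theta) / (2*g)
H = 38^2 * 1 / (2*10)
H = 1444 * 1 / 20
H = 1444 / 20
H = 361/5 m

361/5 m


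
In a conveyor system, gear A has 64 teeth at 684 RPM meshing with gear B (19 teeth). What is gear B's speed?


Given: N1 = 64 teeth, w1 = 684 RPM, N2 = 19 teeth
Using N1*w1 = N2*w2
w2 = N1*w1 / N2
w2 = 64*684 / 19
w2 = 43776 / 19
w2 = 2304 RPM

2304 RPM


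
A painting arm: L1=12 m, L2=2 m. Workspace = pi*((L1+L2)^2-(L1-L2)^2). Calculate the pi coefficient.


Given: L1 = 12, L2 = 2
(L1+L2)^2 = (14)^2 = 196
(L1-L2)^2 = (10)^2 = 100
Difference = 196 - 100 = 96
This equals 4*L1*L2 = 4*12*2 = 96
Workspace area = 96*pi

96


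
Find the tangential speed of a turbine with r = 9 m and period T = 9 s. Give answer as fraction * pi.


Given: radius r = 9 m, period T = 9 s
Using v = 2*pi*r / T
v = 2*pi*9 / 9
v = 18*pi / 9
v = 2*pi m/s

2*pi m/s


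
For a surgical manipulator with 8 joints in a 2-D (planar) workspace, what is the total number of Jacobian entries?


Given: task space dimension = 2, joints = 8
Jacobian is a 2 x 8 matrix
Total entries = rows * columns
Total = 2 * 8
Total = 16

16


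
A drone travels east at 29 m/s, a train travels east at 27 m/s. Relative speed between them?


Given: v_A = 29 m/s east, v_B = 27 m/s east
Both move in the same direction; relative speed = |v_A - v_B|
|29 - 27| = |2|
= 2 m/s

2 m/s


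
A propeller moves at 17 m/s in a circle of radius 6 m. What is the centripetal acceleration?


Given: v = 17 m/s, r = 6 m
Using a_c = v^2 / r
a_c = 17^2 / 6
a_c = 289 / 6
a_c = 289/6 m/s^2

289/6 m/s^2


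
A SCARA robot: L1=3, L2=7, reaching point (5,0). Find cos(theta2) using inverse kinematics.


Given: L1 = 3, L2 = 7, target (x, y) = (5, 0)
Using cos(theta2) = (x^2 + y^2 - L1^2 - L2^2) / (2*L1*L2)
x^2 + y^2 = 5^2 + 0 = 25
L1^2 + L2^2 = 9 + 49 = 58
Numerator = 25 - 58 = -33
Denominator = 2*3*7 = 42
cos(theta2) = -33/42 = -11/14

-11/14


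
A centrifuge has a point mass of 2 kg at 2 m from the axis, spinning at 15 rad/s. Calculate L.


Given: m = 2 kg, r = 2 m, omega = 15 rad/s
For a point mass: I = m*r^2
I = 2*2^2 = 2*4 = 8
L = I*omega = 8*15
L = 120 kg*m^2/s

120 kg*m^2/s


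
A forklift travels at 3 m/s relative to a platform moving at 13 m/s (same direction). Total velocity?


Given: object velocity = 3 m/s, platform velocity = 13 m/s (same direction)
Using classical velocity addition: v_total = v_object + v_platform
v_total = 3 + 13
v_total = 16 m/s

16 m/s


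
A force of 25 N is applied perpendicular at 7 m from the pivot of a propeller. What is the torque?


Given: F = 25 N, r = 7 m, angle = 90 deg (perpendicular)
Using tau = F * r * sin(90)
sin(90) = 1
tau = 25 * 7 * 1
tau = 175 Nm

175 Nm


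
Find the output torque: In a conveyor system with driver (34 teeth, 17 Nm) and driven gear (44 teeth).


Given: N1 = 34, N2 = 44, T1 = 17 Nm
Using T2/T1 = N2/N1
T2 = T1 * N2 / N1
T2 = 17 * 44 / 34
T2 = 748 / 34
T2 = 22 Nm

22 Nm


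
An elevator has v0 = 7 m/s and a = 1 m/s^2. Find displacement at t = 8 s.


Given: v0 = 7 m/s, a = 1 m/s^2, t = 8 s
Using s = v0*t + (1/2)*a*t^2
s = 7*8 + (1/2)*1*8^2
s = 56 + (1/2)*64
s = 56 + 32
s = 88

88 m


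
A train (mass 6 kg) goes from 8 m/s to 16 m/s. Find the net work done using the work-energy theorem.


Given: m = 6 kg, v0 = 8 m/s, v = 16 m/s
Using W = (1/2)*m*(v^2 - v0^2)
v^2 = 16^2 = 256
v0^2 = 8^2 = 64
v^2 - v0^2 = 256 - 64 = 192
W = (1/2)*6*192 = 576 J

576 J


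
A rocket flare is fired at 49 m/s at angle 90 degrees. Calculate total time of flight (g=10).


Given: v0 = 49 m/s, theta = 90 deg, g = 10 m/s^2
sin(90) = 1
Using T = 2*v0*sin(theta) / g
T = 2*49*1 / 10
T = 98 / 10
T = 49/5 s

49/5 s


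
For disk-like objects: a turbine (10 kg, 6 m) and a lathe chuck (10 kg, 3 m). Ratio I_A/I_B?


Given: M1=10 kg, R1=6 m, M2=10 kg, R2=3 m
For a disk: I = (1/2)*M*R^2, so I_A/I_B = (M1*R1^2)/(M2*R2^2)
M1*R1^2 = 10*36 = 360
M2*R2^2 = 10*9 = 90
I_A/I_B = 360/90 = 4

4


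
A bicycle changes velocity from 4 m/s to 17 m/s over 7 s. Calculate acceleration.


Given: initial velocity v0 = 4 m/s, final velocity v = 17 m/s, time t = 7 s
Using a = (v - v0) / t
a = (17 - 4) / 7
a = 13 / 7
a = 13/7 m/s^2

13/7 m/s^2


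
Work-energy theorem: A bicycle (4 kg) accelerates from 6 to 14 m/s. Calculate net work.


Given: m = 4 kg, v0 = 6 m/s, v = 14 m/s
Using W = (1/2)*m*(v^2 - v0^2)
v^2 = 14^2 = 196
v0^2 = 6^2 = 36
v^2 - v0^2 = 196 - 36 = 160
W = (1/2)*4*160 = 320 J

320 J
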